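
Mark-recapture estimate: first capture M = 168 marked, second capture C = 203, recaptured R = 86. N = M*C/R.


N = M * C / R = 168 * 203 / 86 = 34104 / 86 = 396.56 ≈ 397

397 individuals


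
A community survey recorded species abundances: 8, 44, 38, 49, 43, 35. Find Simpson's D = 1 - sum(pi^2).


Total N = 8 + 44 + 38 + 49 + 43 + 35 = 217
Per-species terms:
  p = 8/217 = 0.036866; p^2 = 0.036866^2 = 0.001359
  p = 44/217 = 0.202765; p^2 = 0.202765^2 = 0.041114
  p = 38/217 = 0.175115; p^2 = 0.175115^2 = 0.030665
  p = 49/217 = 0.225806; p^2 = 0.225806^2 = 0.050988
  p = 43/217 = 0.198157; p^2 = 0.198157^2 = 0.039266
  p = 35/217 = 0.161290; p^2 = 0.161290^2 = 0.026014
sum(p^2) = 0.001359 + 0.041114 + 0.030665 + 0.050988 + 0.039266 + 0.026014 = 0.189406
D = 1 - 0.189406 = 0.810594 ≈ 0.8106

0.8106


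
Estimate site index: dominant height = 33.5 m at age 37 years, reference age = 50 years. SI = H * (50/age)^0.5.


50/37 = 1.35135
(1.35135)^0.5 = 1.16248
SI = 33.5 * 1.16248 = 38.9431 ≈ 38.9 m

38.9 m


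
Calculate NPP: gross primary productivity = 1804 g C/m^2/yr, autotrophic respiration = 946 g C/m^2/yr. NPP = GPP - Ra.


NPP = GPP - Ra = 1804 - 946 = 858 g C/m^2/yr

858 g C/m^2/yr


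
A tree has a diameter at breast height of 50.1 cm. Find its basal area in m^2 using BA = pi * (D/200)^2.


D/200 = 50.1/200 = 0.2505 m
(D/200)^2 = 0.2505^2 = 0.06275025
BA = 3.141593 * 0.06275025 = 0.197136 ≈ 0.1971 m^2

0.1971 m^2


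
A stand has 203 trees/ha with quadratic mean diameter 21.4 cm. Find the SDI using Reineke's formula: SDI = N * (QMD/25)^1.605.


QMD/25 = 21.4/25 = 0.856
(0.856)^1.605 = exp(1.605 * ln(0.856)) = exp(1.605 * (-0.155485)) = exp(-0.249553) = 0.779149
SDI = 203 * 0.779149 = 158.167 ≈ 158

158


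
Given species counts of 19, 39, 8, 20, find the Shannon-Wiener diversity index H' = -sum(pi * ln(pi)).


Total N = 19 + 39 + 8 + 20 = 86
Per-species terms:
  p = 19/86 = 0.220930; ln(p) = -1.509909; p*ln(p) = 0.220930 * (-1.509909) = -0.333584
  p = 39/86 = 0.453488; ln(p) = -0.790786; p*ln(p) = 0.453488 * (-0.790786) = -0.358612
  p = 8/86 = 0.093023; ln(p) = -2.374909; p*ln(p) = 0.093023 * (-2.374909) = -0.220921
  p = 20/86 = 0.232558; ln(p) = -1.458616; p*ln(p) = 0.232558 * (-1.458616) = -0.339213
sum(p*ln(p)) = (-0.333584) + (-0.358612) + (-0.220921) + (-0.339213) = -1.252330
H' = -(-1.252330) = 1.252330 ≈ 1.2523

1.2523


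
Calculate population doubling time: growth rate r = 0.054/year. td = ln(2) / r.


td = ln(2) / 0.054 = 0.693147 / 0.054 = 12.8361 ≈ 12.8 years

12.8 years


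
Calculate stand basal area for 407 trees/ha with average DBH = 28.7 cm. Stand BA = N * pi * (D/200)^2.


(D/200)^2 = (28.7/200)^2 = 0.1435^2 = 0.02059225
Individual BA = 3.141593 * 0.02059225 = 0.0646925 m^2
Stand BA = 407 * 0.0646925 = 26.3298 ≈ 26.33 m^2/ha

26.33 m^2/ha


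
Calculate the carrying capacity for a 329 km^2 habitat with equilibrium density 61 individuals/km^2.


K = 61 * 329 = 20069 individuals

20069 individuals


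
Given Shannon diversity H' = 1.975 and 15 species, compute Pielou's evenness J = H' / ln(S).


ln(15) = 2.70805
J = H' / ln(S) = 1.975 / 2.70805 = 0.729307 ≈ 0.7293

0.7293


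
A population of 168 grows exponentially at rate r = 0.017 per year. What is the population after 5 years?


r*t = 0.017 * 5 = 0.085
exp(0.085) = 1.08872
N = 168 * 1.08872 = 182.905 ≈ 183

183


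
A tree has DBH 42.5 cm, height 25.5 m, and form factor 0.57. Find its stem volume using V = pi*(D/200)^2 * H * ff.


(D/200)^2 = (42.5/200)^2 = 0.2125^2 = 0.04515625
BA = 3.141593 * 0.04515625 = 0.141863 m^2
V = 0.141863 * 25.5 * 0.57 = 2.06198 ≈ 2.062 m^3

2.062 m^3


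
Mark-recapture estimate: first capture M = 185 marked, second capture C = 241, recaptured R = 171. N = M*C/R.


N = M * C / R = 185 * 241 / 171 = 44585 / 171 = 260.73 ≈ 261

261 individuals


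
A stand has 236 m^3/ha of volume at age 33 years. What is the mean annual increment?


MAI = 236 / 33 = 7.1515 ≈ 7.15 m^3/ha/yr

7.15 m^3/ha/yr


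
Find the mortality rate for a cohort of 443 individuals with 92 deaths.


Mortality rate = 92 / 443 = 0.207675 ≈ 0.2077

0.2077


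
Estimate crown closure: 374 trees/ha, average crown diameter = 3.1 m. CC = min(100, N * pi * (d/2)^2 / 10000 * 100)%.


(d/2)^2 = (3.1/2)^2 = 1.55^2 = 2.4025
Crown area = 3.141593 * 2.4025 = 7.54768 m^2
N * area / 10000 * 100 = 374 * 7.54768 / 10000 * 100 = 28.2283
CC = min(100, 28.2283) = 28.2283 ≈ 28.2%

28.2%


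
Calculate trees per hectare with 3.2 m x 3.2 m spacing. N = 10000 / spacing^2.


N = 10000 / 3.2^2 = 10000 / 10.24 = 976.563 ≈ 977 trees/ha

977 trees/ha


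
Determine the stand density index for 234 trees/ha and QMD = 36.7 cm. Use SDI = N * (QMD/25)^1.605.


QMD/25 = 36.7/25 = 1.468
(1.468)^1.605 = exp(1.605 * ln(1.468)) = exp(1.605 * 0.383901) = exp(0.616161) = 1.85181
SDI = 234 * 1.85181 = 433.324 ≈ 433

433


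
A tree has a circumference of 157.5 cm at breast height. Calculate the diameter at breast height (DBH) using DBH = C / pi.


DBH = C / pi = 157.5 / 3.141593 = 50.1338 ≈ 50.13 cm

50.13 cm


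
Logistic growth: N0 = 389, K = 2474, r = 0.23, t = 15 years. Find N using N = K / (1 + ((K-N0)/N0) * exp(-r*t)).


(K - N0)/N0 = (2474 - 389)/389 = 2085/389 = 5.35990
r*t = 0.23 * 15 = 3.45; exp(-3.45) = 0.0317456
5.35990 * 0.0317456 = 0.170153
1 + 0.170153 = 1.17015
N = 2474 / 1.17015 = 2114.26 ≈ 2114

2114


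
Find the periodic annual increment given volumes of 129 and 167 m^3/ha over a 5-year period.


PAI = (V2 - V1) / period = (167 - 129) / 5 = 38 / 5 = 7.60 m^3/ha/yr

7.60 m^3/ha/yr


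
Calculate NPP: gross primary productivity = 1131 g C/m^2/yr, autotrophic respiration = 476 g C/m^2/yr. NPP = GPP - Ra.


NPP = GPP - Ra = 1131 - 476 = 655 g C/m^2/yr

655 g C/m^2/yr


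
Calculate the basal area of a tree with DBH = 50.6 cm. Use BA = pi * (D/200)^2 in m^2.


D/200 = 50.6/200 = 0.253 m
(D/200)^2 = 0.253^2 = 0.064009
BA = 3.141593 * 0.064009 = 0.201090 ≈ 0.2011 m^2

0.2011 m^2


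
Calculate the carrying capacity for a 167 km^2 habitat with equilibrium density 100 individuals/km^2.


K = 100 * 167 = 16700 individuals

16700 individuals


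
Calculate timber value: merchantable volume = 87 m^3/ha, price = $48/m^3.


Value = 87 * 48 = $4176/ha

$4176/ha


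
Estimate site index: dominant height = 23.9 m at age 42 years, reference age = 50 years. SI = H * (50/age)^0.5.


50/42 = 1.19048
(1.19048)^0.5 = 1.09109
SI = 23.9 * 1.09109 = 26.0771 ≈ 26.1 m

26.1 m


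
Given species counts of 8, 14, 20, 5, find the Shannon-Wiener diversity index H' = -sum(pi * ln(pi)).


Total N = 8 + 14 + 20 + 5 = 47
Per-species terms:
  p = 8/47 = 0.170213; ln(p) = -1.770705; p*ln(p) = 0.170213 * (-1.770705) = -0.301397
  p = 14/47 = 0.297872; ln(p) = -1.211091; p*ln(p) = 0.297872 * (-1.211091) = -0.360750
  p = 20/47 = 0.425532; ln(p) = -0.854415; p*ln(p) = 0.425532 * (-0.854415) = -0.363581
  p = 5/47 = 0.106383; ln(p) = -2.240709; p*ln(p) = 0.106383 * (-2.240709) = -0.238373
sum(p*ln(p)) = (-0.301397) + (-0.360750) + (-0.363581) + (-0.238373) = -1.264101
H' = -(-1.264101) = 1.264101 ≈ 1.2641

1.2641


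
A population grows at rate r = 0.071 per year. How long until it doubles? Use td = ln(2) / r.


td = ln(2) / 0.071 = 0.693147 / 0.071 = 9.76263 ≈ 9.8 years

9.8 years


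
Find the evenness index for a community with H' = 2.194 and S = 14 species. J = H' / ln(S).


ln(14) = 2.63906
J = H' / ln(S) = 2.194 / 2.63906 = 0.831357 ≈ 0.8314

0.8314


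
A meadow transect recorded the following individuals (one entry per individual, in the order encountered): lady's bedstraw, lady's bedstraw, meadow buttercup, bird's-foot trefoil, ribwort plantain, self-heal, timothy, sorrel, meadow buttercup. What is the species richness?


Total individuals logged = 9
Distinct species (count of individuals): lady's bedstraw (2), meadow buttercup (2), bird's-foot trefoil (1), ribwort plantain (1), self-heal (1), timothy (1), sorrel (1)
Species richness = number of distinct species = 7

7


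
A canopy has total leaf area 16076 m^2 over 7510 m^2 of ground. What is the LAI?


LAI = 16076 / 7510 = 2.1406 ≈ 2.14

2.14


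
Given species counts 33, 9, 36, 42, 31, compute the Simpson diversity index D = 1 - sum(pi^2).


Total N = 33 + 9 + 36 + 42 + 31 = 151
Per-species terms:
  p = 33/151 = 0.218543; p^2 = 0.218543^2 = 0.047761
  p = 9/151 = 0.059603; p^2 = 0.059603^2 = 0.003553
  p = 36/151 = 0.238411; p^2 = 0.238411^2 = 0.056840
  p = 42/151 = 0.278146; p^2 = 0.278146^2 = 0.077365
  p = 31/151 = 0.205298; p^2 = 0.205298^2 = 0.042147
sum(p^2) = 0.047761 + 0.003553 + 0.056840 + 0.077365 + 0.042147 = 0.227666
D = 1 - 0.227666 = 0.772334 ≈ 0.7723

0.7723


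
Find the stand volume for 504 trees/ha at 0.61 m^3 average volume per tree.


V_stand = 504 * 0.61 = 307.44 ≈ 307.4 m^3/ha

307.4 m^3/ha


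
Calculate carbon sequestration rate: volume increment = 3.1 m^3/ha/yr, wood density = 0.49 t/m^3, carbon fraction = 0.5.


C = 3.1 * 0.49 * 0.5 = 0.7595 ≈ 0.76 t C/ha/yr

0.76 t C/ha/yr


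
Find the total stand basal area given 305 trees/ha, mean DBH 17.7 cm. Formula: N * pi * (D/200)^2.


(D/200)^2 = (17.7/200)^2 = 0.0885^2 = 0.00783225
Individual BA = 3.141593 * 0.00783225 = 0.0246057 m^2
Stand BA = 305 * 0.0246057 = 7.50474 ≈ 7.50 m^2/ha

7.50 m^2/ha


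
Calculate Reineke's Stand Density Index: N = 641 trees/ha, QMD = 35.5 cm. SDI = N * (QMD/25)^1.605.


QMD/25 = 35.5/25 = 1.42
(1.42)^1.605 = exp(1.605 * ln(1.42)) = exp(1.605 * 0.350657) = exp(0.562804) = 1.75559
SDI = 641 * 1.75559 = 1125.33 ≈ 1125

1125


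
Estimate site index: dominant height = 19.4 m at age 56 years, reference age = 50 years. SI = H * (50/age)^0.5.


50/56 = 0.892857
(0.892857)^0.5 = 0.944911
SI = 19.4 * 0.944911 = 18.3313 ≈ 18.3 m

18.3 m


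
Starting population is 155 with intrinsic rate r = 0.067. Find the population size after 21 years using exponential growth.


r*t = 0.067 * 21 = 1.407
exp(1.407) = 4.08369
N = 155 * 4.08369 = 632.972 ≈ 633

633


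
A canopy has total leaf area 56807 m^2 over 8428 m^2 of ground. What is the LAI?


LAI = 56807 / 8428 = 6.7403 ≈ 6.74

6.74


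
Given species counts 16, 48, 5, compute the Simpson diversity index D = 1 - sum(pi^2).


Total N = 16 + 48 + 5 = 69
Per-species terms:
  p = 16/69 = 0.231884; p^2 = 0.231884^2 = 0.053770
  p = 48/69 = 0.695652; p^2 = 0.695652^2 = 0.483932
  p = 5/69 = 0.072464; p^2 = 0.072464^2 = 0.005251
sum(p^2) = 0.053770 + 0.483932 + 0.005251 = 0.542953
D = 1 - 0.542953 = 0.457047 ≈ 0.4570

0.4570


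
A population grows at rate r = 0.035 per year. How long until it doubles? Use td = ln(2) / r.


td = ln(2) / 0.035 = 0.693147 / 0.035 = 19.8042 ≈ 19.8 years

19.8 years


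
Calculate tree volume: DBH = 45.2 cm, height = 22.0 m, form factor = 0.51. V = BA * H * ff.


(D/200)^2 = (45.2/200)^2 = 0.226^2 = 0.051076
BA = 3.141593 * 0.051076 = 0.160460 m^2
V = 0.160460 * 22.0 * 0.51 = 1.80036 ≈ 1.800 m^3

1.800 m^3


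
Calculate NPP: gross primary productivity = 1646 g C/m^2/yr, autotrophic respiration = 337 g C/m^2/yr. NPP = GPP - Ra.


NPP = GPP - Ra = 1646 - 337 = 1309 g C/m^2/yr

1309 g C/m^2/yr


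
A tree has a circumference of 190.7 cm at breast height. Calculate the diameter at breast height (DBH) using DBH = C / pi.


DBH = C / pi = 190.7 / 3.141593 = 60.7017 ≈ 60.70 cm

60.70 cm


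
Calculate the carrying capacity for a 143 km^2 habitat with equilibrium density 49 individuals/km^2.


K = 49 * 143 = 7007 individuals

7007 individuals


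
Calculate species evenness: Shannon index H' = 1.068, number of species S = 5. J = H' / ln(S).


ln(5) = 1.60944
J = H' / ln(S) = 1.068 / 1.60944 = 0.663585 ≈ 0.6636

0.6636


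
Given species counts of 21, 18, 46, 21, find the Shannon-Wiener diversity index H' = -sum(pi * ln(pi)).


Total N = 21 + 18 + 46 + 21 = 106
Per-species terms:
  p = 21/106 = 0.198113; ln(p) = -1.618918; p*ln(p) = 0.198113 * (-1.618918) = -0.320729
  p = 18/106 = 0.169811; ln(p) = -1.773069; p*ln(p) = 0.169811 * (-1.773069) = -0.301087
  p = 46/106 = 0.433962; ln(p) = -0.834798; p*ln(p) = 0.433962 * (-0.834798) = -0.362271
  p = 21/106 = 0.198113; ln(p) = -1.618918; p*ln(p) = 0.198113 * (-1.618918) = -0.320729
sum(p*ln(p)) = (-0.320729) + (-0.301087) + (-0.362271) + (-0.320729) = -1.304816
H' = -(-1.304816) = 1.304816 ≈ 1.3048

1.3048


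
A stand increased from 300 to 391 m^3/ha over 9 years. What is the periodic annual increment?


PAI = (V2 - V1) / period = (391 - 300) / 9 = 91 / 9 = 10.1111 ≈ 10.11 m^3/ha/yr

10.11 m^3/ha/yr


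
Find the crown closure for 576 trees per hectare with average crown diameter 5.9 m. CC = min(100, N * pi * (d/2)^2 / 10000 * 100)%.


(d/2)^2 = (5.9/2)^2 = 2.95^2 = 8.7025
Crown area = 3.141593 * 8.7025 = 27.3397 m^2
N * area / 10000 * 100 = 576 * 27.3397 / 10000 * 100 = 157.477
CC = min(100, 157.477) = 100%

100%


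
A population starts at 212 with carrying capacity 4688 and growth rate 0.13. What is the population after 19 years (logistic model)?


(K - N0)/N0 = (4688 - 212)/212 = 4476/212 = 21.1132
r*t = 0.13 * 19 = 2.47; exp(-2.47) = 0.0845849
21.1132 * 0.0845849 = 1.78586
1 + 1.78586 = 2.78586
N = 4688 / 2.78586 = 1682.78 ≈ 1683

1683


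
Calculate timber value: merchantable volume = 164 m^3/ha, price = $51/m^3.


Value = 164 * 51 = $8364/ha

$8364/ha


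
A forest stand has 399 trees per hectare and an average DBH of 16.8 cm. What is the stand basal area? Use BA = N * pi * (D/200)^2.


(D/200)^2 = (16.8/200)^2 = 0.084^2 = 0.007056
Individual BA = 3.141593 * 0.007056 = 0.0221671 m^2
Stand BA = 399 * 0.0221671 = 8.84467 ≈ 8.84 m^2/ha

8.84 m^2/ha


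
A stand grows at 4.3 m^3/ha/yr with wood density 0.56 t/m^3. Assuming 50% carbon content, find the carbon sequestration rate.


C = 4.3 * 0.56 * 0.5 = 1.204 ≈ 1.20 t C/ha/yr

1.20 t C/ha/yr


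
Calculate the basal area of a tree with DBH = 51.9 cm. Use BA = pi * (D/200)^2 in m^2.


D/200 = 51.9/200 = 0.2595 m
(D/200)^2 = 0.2595^2 = 0.06734025
BA = 3.141593 * 0.06734025 = 0.211556 ≈ 0.2116 m^2

0.2116 m^2


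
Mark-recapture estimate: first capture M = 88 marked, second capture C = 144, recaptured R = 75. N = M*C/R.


N = M * C / R = 88 * 144 / 75 = 12672 / 75 = 168.96 ≈ 169

169 individuals


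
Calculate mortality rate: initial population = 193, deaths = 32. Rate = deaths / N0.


Mortality rate = 32 / 193 = 0.165803 ≈ 0.1658

0.1658


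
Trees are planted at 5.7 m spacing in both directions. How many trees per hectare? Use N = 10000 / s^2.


N = 10000 / 5.7^2 = 10000 / 32.49 = 307.787 ≈ 308 trees/ha

308 trees/ha


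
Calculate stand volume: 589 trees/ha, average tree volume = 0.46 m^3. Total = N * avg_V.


V_stand = 589 * 0.46 = 270.94 ≈ 270.9 m^3/ha

270.9 m^3/ha


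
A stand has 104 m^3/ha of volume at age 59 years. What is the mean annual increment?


MAI = 104 / 59 = 1.7627 ≈ 1.76 m^3/ha/yr

1.76 m^3/ha/yr


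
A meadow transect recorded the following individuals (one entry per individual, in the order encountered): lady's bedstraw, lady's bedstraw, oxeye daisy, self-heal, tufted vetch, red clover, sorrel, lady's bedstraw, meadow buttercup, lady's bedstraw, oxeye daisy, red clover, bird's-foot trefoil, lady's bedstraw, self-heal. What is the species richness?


Total individuals logged = 15
Distinct species (count of individuals): lady's bedstraw (5), oxeye daisy (2), self-heal (2), tufted vetch (1), red clover (2), sorrel (1), meadow buttercup (1), bird's-foot trefoil (1)
Species richness = number of distinct species = 8

8


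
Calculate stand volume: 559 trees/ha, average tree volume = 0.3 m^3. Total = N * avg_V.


V_stand = 559 * 0.3 = 167.7 m^3/ha

167.7 m^3/ha


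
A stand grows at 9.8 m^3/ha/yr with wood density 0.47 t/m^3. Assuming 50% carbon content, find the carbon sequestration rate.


C = 9.8 * 0.47 * 0.5 = 2.303 ≈ 2.30 t C/ha/yr

2.30 t C/ha/yr


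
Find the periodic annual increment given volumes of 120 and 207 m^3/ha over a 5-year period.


PAI = (V2 - V1) / period = (207 - 120) / 5 = 87 / 5 = 17.40 m^3/ha/yr

17.40 m^3/ha/yr


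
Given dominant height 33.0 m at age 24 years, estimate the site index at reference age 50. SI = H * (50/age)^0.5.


50/24 = 2.08333
(2.08333)^0.5 = 1.44337
SI = 33.0 * 1.44337 = 47.6312 ≈ 47.6 m

47.6 m


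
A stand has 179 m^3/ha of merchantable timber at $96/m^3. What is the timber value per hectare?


Value = 179 * 96 = $17184/ha

$17184/ha


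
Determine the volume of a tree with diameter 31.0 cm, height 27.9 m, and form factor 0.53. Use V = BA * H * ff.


(D/200)^2 = (31.0/200)^2 = 0.155^2 = 0.024025
BA = 3.141593 * 0.024025 = 0.0754768 m^2
V = 0.0754768 * 27.9 * 0.53 = 1.11608 ≈ 1.116 m^3

1.116 m^3


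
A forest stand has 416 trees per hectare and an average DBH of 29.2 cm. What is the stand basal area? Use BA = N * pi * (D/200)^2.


(D/200)^2 = (29.2/200)^2 = 0.146^2 = 0.021316
Individual BA = 3.141593 * 0.021316 = 0.0669662 m^2
Stand BA = 416 * 0.0669662 = 27.8579 ≈ 27.86 m^2/ha

27.86 m^2/ha


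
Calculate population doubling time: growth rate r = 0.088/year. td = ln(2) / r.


td = ln(2) / 0.088 = 0.693147 / 0.088 = 7.87667 ≈ 7.9 years

7.9 years


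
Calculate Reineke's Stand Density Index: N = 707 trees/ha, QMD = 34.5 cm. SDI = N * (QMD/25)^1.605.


QMD/25 = 34.5/25 = 1.38
(1.38)^1.605 = exp(1.605 * ln(1.38)) = exp(1.605 * 0.322083) = exp(0.516943) = 1.67689
SDI = 707 * 1.67689 = 1185.56 ≈ 1186

1186


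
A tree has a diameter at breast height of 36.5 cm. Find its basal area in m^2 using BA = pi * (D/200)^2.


D/200 = 36.5/200 = 0.1825 m
(D/200)^2 = 0.1825^2 = 0.03330625
BA = 3.141593 * 0.03330625 = 0.104635 ≈ 0.1046 m^2

0.1046 m^2


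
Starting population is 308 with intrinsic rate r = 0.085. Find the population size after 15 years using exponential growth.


r*t = 0.085 * 15 = 1.275
exp(1.275) = 3.57870
N = 308 * 3.57870 = 1102.24 ≈ 1102

1102


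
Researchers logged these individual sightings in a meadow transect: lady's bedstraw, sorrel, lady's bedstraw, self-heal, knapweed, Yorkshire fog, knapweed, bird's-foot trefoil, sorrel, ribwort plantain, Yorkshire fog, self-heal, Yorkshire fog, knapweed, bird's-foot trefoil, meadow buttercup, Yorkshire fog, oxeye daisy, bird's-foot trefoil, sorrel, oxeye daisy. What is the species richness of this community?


Total individuals logged = 21
Distinct species (count of individuals): lady's bedstraw (2), sorrel (3), self-heal (2), knapweed (3), Yorkshire fog (4), bird's-foot trefoil (3), ribwort plantain (1), meadow buttercup (1), oxeye daisy (2)
Species richness = number of distinct species = 9

9


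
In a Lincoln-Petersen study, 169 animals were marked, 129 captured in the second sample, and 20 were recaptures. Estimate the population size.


N = M * C / R = 169 * 129 / 20 = 21801 / 20 = 1090.05 ≈ 1090

1090 individuals


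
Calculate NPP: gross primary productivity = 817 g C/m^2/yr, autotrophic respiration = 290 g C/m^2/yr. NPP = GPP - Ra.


NPP = GPP - Ra = 817 - 290 = 527 g C/m^2/yr

527 g C/m^2/yr


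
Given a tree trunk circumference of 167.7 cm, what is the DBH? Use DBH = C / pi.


DBH = C / pi = 167.7 / 3.141593 = 53.3806 ≈ 53.38 cm

53.38 cm


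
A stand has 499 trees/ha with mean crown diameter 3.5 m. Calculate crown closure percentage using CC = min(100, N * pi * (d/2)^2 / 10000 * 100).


(d/2)^2 = (3.5/2)^2 = 1.75^2 = 3.0625
Crown area = 3.141593 * 3.0625 = 9.62113 m^2
N * area / 10000 * 100 = 499 * 9.62113 / 10000 * 100 = 48.0094
CC = min(100, 48.0094) = 48.0094 ≈ 48.0%

48.0%


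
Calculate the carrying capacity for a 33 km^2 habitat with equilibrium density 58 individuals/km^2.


K = 58 * 33 = 1914 individuals

1914 individuals


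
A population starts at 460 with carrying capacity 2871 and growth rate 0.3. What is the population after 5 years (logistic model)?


(K - N0)/N0 = (2871 - 460)/460 = 2411/460 = 5.24130
r*t = 0.3 * 5 = 1.5; exp(-1.5) = 0.223130
5.24130 * 0.223130 = 1.16949
1 + 1.16949 = 2.16949
N = 2871 / 2.16949 = 1323.35 ≈ 1323

1323


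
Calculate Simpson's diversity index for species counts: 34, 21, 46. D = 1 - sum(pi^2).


Total N = 34 + 21 + 46 = 101
Per-species terms:
  p = 34/101 = 0.336634; p^2 = 0.336634^2 = 0.113322
  p = 21/101 = 0.207921; p^2 = 0.207921^2 = 0.043231
  p = 46/101 = 0.455446; p^2 = 0.455446^2 = 0.207431
sum(p^2) = 0.113322 + 0.043231 + 0.207431 = 0.363984
D = 1 - 0.363984 = 0.636016 ≈ 0.6360

0.6360


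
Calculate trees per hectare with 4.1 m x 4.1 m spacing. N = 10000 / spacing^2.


N = 10000 / 4.1^2 = 10000 / 16.81 = 594.884 ≈ 595 trees/ha

595 trees/ha


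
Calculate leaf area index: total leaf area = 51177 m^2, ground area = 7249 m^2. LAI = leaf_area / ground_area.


LAI = 51177 / 7249 = 7.0599 ≈ 7.06

7.06


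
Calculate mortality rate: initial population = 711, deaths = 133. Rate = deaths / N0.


Mortality rate = 133 / 711 = 0.187060 ≈ 0.1871

0.1871


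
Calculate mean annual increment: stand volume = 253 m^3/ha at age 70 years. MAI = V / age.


MAI = 253 / 70 = 3.6143 ≈ 3.61 m^3/ha/yr

3.61 m^3/ha/yr


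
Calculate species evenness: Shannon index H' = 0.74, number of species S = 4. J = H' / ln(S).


ln(4) = 1.38629
J = H' / ln(S) = 0.74 / 1.38629 = 0.533799 ≈ 0.5338

0.5338


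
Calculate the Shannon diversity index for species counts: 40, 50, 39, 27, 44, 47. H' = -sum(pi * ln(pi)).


Total N = 40 + 50 + 39 + 27 + 44 + 47 = 247
Per-species terms:
  p = 40/247 = 0.161943; ln(p) = -1.820511; p*ln(p) = 0.161943 * (-1.820511) = -0.294819
  p = 50/247 = 0.202429; ln(p) = -1.597366; p*ln(p) = 0.202429 * (-1.597366) = -0.323353
  p = 39/247 = 0.157895; ln(p) = -1.845825; p*ln(p) = 0.157895 * (-1.845825) = -0.291447
  p = 27/247 = 0.109312; ln(p) = -2.213549; p*ln(p) = 0.109312 * (-2.213549) = -0.241967
  p = 44/247 = 0.178138; ln(p) = -1.725197; p*ln(p) = 0.178138 * (-1.725197) = -0.307323
  p = 47/247 = 0.190283; ln(p) = -1.659243; p*ln(p) = 0.190283 * (-1.659243) = -0.315726
sum(p*ln(p)) = (-0.294819) + (-0.323353) + (-0.291447) + (-0.241967) + (-0.307323) + (-0.315726) = -1.774635
H' = -(-1.774635) = 1.774635 ≈ 1.7746

1.7746


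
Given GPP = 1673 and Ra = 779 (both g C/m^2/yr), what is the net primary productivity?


NPP = GPP - Ra = 1673 - 779 = 894 g C/m^2/yr

894 g C/m^2/yr


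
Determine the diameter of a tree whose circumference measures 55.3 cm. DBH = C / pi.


DBH = C / pi = 55.3 / 3.141593 = 17.6025 ≈ 17.60 cm

17.60 cm


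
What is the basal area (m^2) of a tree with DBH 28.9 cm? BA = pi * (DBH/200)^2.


D/200 = 28.9/200 = 0.1445 m
(D/200)^2 = 0.1445^2 = 0.02088025
BA = 3.141593 * 0.02088025 = 0.0655972 ≈ 0.0656 m^2

0.0656 m^2


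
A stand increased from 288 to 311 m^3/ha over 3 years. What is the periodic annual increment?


PAI = (V2 - V1) / period = (311 - 288) / 3 = 23 / 3 = 7.6667 ≈ 7.67 m^3/ha/yr

7.67 m^3/ha/yr


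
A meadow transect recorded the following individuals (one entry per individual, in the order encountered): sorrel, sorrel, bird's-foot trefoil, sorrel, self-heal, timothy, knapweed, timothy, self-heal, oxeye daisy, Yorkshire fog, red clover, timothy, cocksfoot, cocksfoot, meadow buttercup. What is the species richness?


Total individuals logged = 16
Distinct species (count of individuals): sorrel (3), bird's-foot trefoil (1), self-heal (2), timothy (3), knapweed (1), oxeye daisy (1), Yorkshire fog (1), red clover (1), cocksfoot (2), meadow buttercup (1)
Species richness = number of distinct species = 10

10


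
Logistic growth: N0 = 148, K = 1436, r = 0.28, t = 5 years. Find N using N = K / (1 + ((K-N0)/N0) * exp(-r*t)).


(K - N0)/N0 = (1436 - 148)/148 = 1288/148 = 8.70270
r*t = 0.28 * 5 = 1.4; exp(-1.4) = 0.246597
8.70270 * 0.246597 = 2.14606
1 + 2.14606 = 3.14606
N = 1436 / 3.14606 = 456.444 ≈ 456

456


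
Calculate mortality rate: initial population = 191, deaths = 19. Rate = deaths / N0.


Mortality rate = 19 / 191 = 0.099476 ≈ 0.0995

0.0995


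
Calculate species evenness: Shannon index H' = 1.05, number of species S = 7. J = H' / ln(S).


ln(7) = 1.94591
J = H' / ln(S) = 1.05 / 1.94591 = 0.539593 ≈ 0.5396

0.5396


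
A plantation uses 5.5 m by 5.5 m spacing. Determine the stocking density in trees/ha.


N = 10000 / 5.5^2 = 10000 / 30.25 = 330.579 ≈ 331 trees/ha

331 trees/ha


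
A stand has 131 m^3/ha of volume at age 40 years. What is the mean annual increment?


MAI = 131 / 40 = 3.2750 ≈ 3.28 m^3/ha/yr

3.28 m^3/ha/yr


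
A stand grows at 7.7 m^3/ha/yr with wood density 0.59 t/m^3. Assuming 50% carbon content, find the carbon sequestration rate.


C = 7.7 * 0.59 * 0.5 = 2.2715 ≈ 2.27 t C/ha/yr

2.27 t C/ha/yr


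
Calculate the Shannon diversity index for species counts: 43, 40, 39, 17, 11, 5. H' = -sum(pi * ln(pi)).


Total N = 43 + 40 + 39 + 17 + 11 + 5 = 155
Per-species terms:
  p = 43/155 = 0.277419; ln(p) = -1.282226; p*ln(p) = 0.277419 * (-1.282226) = -0.355714
  p = 40/155 = 0.258065; ln(p) = -1.354544; p*ln(p) = 0.258065 * (-1.354544) = -0.349560
  p = 39/155 = 0.251613; ln(p) = -1.379863; p*ln(p) = 0.251613 * (-1.379863) = -0.347191
  p = 17/155 = 0.109677; ln(p) = -2.210216; p*ln(p) = 0.109677 * (-2.210216) = -0.242410
  p = 11/155 = 0.070968; ln(p) = -2.645526; p*ln(p) = 0.070968 * (-2.645526) = -0.187748
  p = 5/155 = 0.032258; ln(p) = -3.433989; p*ln(p) = 0.032258 * (-3.433989) = -0.110774
sum(p*ln(p)) = (-0.355714) + (-0.349560) + (-0.347191) + (-0.242410) + (-0.187748) + (-0.110774) = -1.593397
H' = -(-1.593397) = 1.593397 ≈ 1.5934

1.5934


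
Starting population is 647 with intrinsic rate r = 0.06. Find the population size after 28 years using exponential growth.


r*t = 0.06 * 28 = 1.68
exp(1.68) = 5.36556
N = 647 * 5.36556 = 3471.52 ≈ 3472

3472


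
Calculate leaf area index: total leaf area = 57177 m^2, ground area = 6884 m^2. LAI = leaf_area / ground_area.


LAI = 57177 / 6884 = 8.3058 ≈ 8.31

8.31


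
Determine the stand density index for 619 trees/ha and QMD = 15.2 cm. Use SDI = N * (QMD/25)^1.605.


QMD/25 = 15.2/25 = 0.608
(0.608)^1.605 = exp(1.605 * ln(0.608)) = exp(1.605 * (-0.497580)) = exp(-0.798616) = 0.449951
SDI = 619 * 0.449951 = 278.520 ≈ 279

279


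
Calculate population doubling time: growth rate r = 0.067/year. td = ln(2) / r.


td = ln(2) / 0.067 = 0.693147 / 0.067 = 10.3455 ≈ 10.3 years

10.3 years


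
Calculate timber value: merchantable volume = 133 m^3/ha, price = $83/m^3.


Value = 133 * 83 = $11039/ha

$11039/ha


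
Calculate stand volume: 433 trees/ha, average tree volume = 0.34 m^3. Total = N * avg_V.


V_stand = 433 * 0.34 = 147.22 ≈ 147.2 m^3/ha

147.2 m^3/ha


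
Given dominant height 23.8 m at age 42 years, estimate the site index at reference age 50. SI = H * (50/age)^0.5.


50/42 = 1.19048
(1.19048)^0.5 = 1.09109
SI = 23.8 * 1.09109 = 25.9679 ≈ 26.0 m

26.0 m


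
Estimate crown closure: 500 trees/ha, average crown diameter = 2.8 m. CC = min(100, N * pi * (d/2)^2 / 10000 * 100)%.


(d/2)^2 = (2.8/2)^2 = 1.4^2 = 1.96
Crown area = 3.141593 * 1.96 = 6.15752 m^2
N * area / 10000 * 100 = 500 * 6.15752 / 10000 * 100 = 30.7876
CC = min(100, 30.7876) = 30.7876 ≈ 30.8%

30.8%


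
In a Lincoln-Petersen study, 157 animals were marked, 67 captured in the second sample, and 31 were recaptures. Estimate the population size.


N = M * C / R = 157 * 67 / 31 = 10519 / 31 = 339.32 ≈ 339

339 individuals


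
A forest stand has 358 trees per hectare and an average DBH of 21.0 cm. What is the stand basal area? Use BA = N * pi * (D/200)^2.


(D/200)^2 = (21.0/200)^2 = 0.105^2 = 0.011025
Individual BA = 3.141593 * 0.011025 = 0.0346361 m^2
Stand BA = 358 * 0.0346361 = 12.3997 ≈ 12.40 m^2/ha

12.40 m^2/ha


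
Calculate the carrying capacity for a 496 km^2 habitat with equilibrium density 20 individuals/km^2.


K = 20 * 496 = 9920 individuals

9920 individuals


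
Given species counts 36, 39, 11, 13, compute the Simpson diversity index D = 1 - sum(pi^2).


Total N = 36 + 39 + 11 + 13 = 99
Per-species terms:
  p = 36/99 = 0.363636; p^2 = 0.363636^2 = 0.132231
  p = 39/99 = 0.393939; p^2 = 0.393939^2 = 0.155188
  p = 11/99 = 0.111111; p^2 = 0.111111^2 = 0.012346
  p = 13/99 = 0.131313; p^2 = 0.131313^2 = 0.017243
sum(p^2) = 0.132231 + 0.155188 + 0.012346 + 0.017243 = 0.317008
D = 1 - 0.317008 = 0.682992 ≈ 0.6830

0.6830


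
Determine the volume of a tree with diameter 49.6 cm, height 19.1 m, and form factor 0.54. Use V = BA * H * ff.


(D/200)^2 = (49.6/200)^2 = 0.248^2 = 0.061504
BA = 3.141593 * 0.061504 = 0.193221 m^2
V = 0.193221 * 19.1 * 0.54 = 1.99288 ≈ 1.993 m^3

1.993 m^3


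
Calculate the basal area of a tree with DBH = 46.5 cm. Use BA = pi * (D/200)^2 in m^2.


D/200 = 46.5/200 = 0.2325 m
(D/200)^2 = 0.2325^2 = 0.05405625
BA = 3.141593 * 0.05405625 = 0.169823 ≈ 0.1698 m^2

0.1698 m^2


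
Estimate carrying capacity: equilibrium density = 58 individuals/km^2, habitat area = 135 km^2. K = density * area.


K = 58 * 135 = 7830 individuals

7830 individuals


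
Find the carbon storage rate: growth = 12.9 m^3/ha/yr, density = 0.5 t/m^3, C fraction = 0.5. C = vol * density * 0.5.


C = 12.9 * 0.5 * 0.5 = 3.225 ≈ 3.23 t C/ha/yr

3.23 t C/ha/yr


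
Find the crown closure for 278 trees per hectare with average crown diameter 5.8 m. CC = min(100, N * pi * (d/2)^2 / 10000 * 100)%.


(d/2)^2 = (5.8/2)^2 = 2.9^2 = 8.41
Crown area = 3.141593 * 8.41 = 26.4208 m^2
N * area / 10000 * 100 = 278 * 26.4208 / 10000 * 100 = 73.4498
CC = min(100, 73.4498) = 73.4498 ≈ 73.4%

73.4%


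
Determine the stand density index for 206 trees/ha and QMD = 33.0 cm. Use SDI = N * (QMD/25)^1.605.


QMD/25 = 33.0/25 = 1.32
(1.32)^1.605 = exp(1.605 * ln(1.32)) = exp(1.605 * 0.277632) = exp(0.445599) = 1.56143
SDI = 206 * 1.56143 = 321.655 ≈ 322

322


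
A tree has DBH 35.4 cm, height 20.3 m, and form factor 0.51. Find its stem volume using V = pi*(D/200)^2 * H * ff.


(D/200)^2 = (35.4/200)^2 = 0.177^2 = 0.031329
BA = 3.141593 * 0.031329 = 0.0984230 m^2
V = 0.0984230 * 20.3 * 0.51 = 1.01897 ≈ 1.019 m^3

1.019 m^3


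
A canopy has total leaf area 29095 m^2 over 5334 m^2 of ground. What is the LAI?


LAI = 29095 / 5334 = 5.4546 ≈ 5.45

5.45


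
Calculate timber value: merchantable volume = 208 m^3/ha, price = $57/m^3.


Value = 208 * 57 = $11856/ha

$11856/ha


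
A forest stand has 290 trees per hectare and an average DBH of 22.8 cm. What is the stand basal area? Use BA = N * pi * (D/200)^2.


(D/200)^2 = (22.8/200)^2 = 0.114^2 = 0.012996
Individual BA = 3.141593 * 0.012996 = 0.0408281 m^2
Stand BA = 290 * 0.0408281 = 11.8401 ≈ 11.84 m^2/ha

11.84 m^2/ha


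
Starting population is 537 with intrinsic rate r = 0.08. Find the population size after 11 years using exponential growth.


r*t = 0.08 * 11 = 0.88
exp(0.88) = 2.41090
N = 537 * 2.41090 = 1294.65 ≈ 1295

1295


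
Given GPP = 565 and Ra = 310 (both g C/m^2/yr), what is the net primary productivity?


NPP = GPP - Ra = 565 - 310 = 255 g C/m^2/yr

255 g C/m^2/yr


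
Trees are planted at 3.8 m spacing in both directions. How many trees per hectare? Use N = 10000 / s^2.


N = 10000 / 3.8^2 = 10000 / 14.44 = 692.521 ≈ 693 trees/ha

693 trees/ha


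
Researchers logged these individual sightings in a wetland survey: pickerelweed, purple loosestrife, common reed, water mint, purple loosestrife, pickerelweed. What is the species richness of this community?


Total individuals logged = 6
Distinct species (count of individuals): pickerelweed (2), purple loosestrife (2), common reed (1), water mint (1)
Species richness = number of distinct species = 4

4


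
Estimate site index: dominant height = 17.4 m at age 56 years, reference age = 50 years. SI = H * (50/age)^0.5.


50/56 = 0.892857
(0.892857)^0.5 = 0.944911
SI = 17.4 * 0.944911 = 16.4415 ≈ 16.4 m

16.4 m


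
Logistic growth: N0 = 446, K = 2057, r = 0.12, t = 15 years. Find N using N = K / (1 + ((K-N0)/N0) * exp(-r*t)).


(K - N0)/N0 = (2057 - 446)/446 = 1611/446 = 3.61211
r*t = 0.12 * 15 = 1.8; exp(-1.8) = 0.165299
3.61211 * 0.165299 = 0.597078
1 + 0.597078 = 1.59708
N = 2057 / 1.59708 = 1287.98 ≈ 1288

1288


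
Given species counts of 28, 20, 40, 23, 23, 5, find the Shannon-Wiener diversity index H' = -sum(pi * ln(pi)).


Total N = 28 + 20 + 40 + 23 + 23 + 5 = 139
Per-species terms:
  p = 28/139 = 0.201439; ln(p) = -1.602269; p*ln(p) = 0.201439 * (-1.602269) = -0.322759
  p = 20/139 = 0.143885; ln(p) = -1.938741; p*ln(p) = 0.143885 * (-1.938741) = -0.278956
  p = 40/139 = 0.287770; ln(p) = -1.245594; p*ln(p) = 0.287770 * (-1.245594) = -0.358445
  p = 23/139 = 0.165468; ln(p) = -1.798977; p*ln(p) = 0.165468 * (-1.798977) = -0.297673
  p = 23/139 = 0.165468; ln(p) = -1.798977; p*ln(p) = 0.165468 * (-1.798977) = -0.297673
  p = 5/139 = 0.035971; ln(p) = -3.325042; p*ln(p) = 0.035971 * (-3.325042) = -0.119605
sum(p*ln(p)) = (-0.322759) + (-0.278956) + (-0.358445) + (-0.297673) + (-0.297673) + (-0.119605) = -1.675111
H' = -(-1.675111) = 1.675111 ≈ 1.6751

1.6751


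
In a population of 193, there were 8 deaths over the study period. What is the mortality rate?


Mortality rate = 8 / 193 = 0.041451 ≈ 0.0415

0.0415


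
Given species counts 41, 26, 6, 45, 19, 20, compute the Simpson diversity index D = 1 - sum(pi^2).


Total N = 41 + 26 + 6 + 45 + 19 + 20 = 157
Per-species terms:
  p = 41/157 = 0.261146; p^2 = 0.261146^2 = 0.068197
  p = 26/157 = 0.165605; p^2 = 0.165605^2 = 0.027425
  p = 6/157 = 0.038217; p^2 = 0.038217^2 = 0.001461
  p = 45/157 = 0.286624; p^2 = 0.286624^2 = 0.082153
  p = 19/157 = 0.121019; p^2 = 0.121019^2 = 0.014646
  p = 20/157 = 0.127389; p^2 = 0.127389^2 = 0.016228
sum(p^2) = 0.068197 + 0.027425 + 0.001461 + 0.082153 + 0.014646 + 0.016228 = 0.210110
D = 1 - 0.210110 = 0.789890 ≈ 0.7899

0.7899


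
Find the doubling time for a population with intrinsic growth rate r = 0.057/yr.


td = ln(2) / 0.057 = 0.693147 / 0.057 = 12.1605 ≈ 12.2 years

12.2 years


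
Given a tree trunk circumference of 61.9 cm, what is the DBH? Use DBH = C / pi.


DBH = C / pi = 61.9 / 3.141593 = 19.7034 ≈ 19.70 cm

19.70 cm


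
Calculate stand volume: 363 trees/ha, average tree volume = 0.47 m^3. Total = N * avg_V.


V_stand = 363 * 0.47 = 170.61 ≈ 170.6 m^3/ha

170.6 m^3/ha


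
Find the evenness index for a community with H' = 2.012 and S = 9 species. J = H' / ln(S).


ln(9) = 2.19722
J = H' / ln(S) = 2.012 / 2.19722 = 0.915703 ≈ 0.9157

0.9157


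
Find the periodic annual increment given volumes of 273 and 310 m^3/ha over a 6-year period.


PAI = (V2 - V1) / period = (310 - 273) / 6 = 37 / 6 = 6.1667 ≈ 6.17 m^3/ha/yr

6.17 m^3/ha/yr


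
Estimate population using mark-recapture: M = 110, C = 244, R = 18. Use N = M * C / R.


N = M * C / R = 110 * 244 / 18 = 26840 / 18 = 1491.11 ≈ 1491

1491 individuals


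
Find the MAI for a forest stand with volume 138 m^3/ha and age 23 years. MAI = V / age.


MAI = 138 / 23 = 6.00 m^3/ha/yr

6.00 m^3/ha/yr


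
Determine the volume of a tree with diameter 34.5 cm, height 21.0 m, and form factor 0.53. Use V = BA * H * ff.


(D/200)^2 = (34.5/200)^2 = 0.1725^2 = 0.02975625
BA = 3.141593 * 0.02975625 = 0.0934820 m^2
V = 0.0934820 * 21.0 * 0.53 = 1.04045 ≈ 1.040 m^3

1.040 m^3


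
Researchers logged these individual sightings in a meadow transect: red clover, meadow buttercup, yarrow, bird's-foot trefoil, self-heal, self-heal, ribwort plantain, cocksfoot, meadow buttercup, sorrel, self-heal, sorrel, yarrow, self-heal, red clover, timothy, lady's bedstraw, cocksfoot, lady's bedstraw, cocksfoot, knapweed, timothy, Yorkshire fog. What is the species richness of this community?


Total individuals logged = 23
Distinct species (count of individuals): red clover (2), meadow buttercup (2), yarrow (2), bird's-foot trefoil (1), self-heal (4), ribwort plantain (1), cocksfoot (3), sorrel (2), timothy (2), lady's bedstraw (2), knapweed (1), Yorkshire fog (1)
Species richness = number of distinct species = 12

12


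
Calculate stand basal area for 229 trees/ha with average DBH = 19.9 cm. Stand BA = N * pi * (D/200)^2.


(D/200)^2 = (19.9/200)^2 = 0.0995^2 = 0.00990025
Individual BA = 3.141593 * 0.00990025 = 0.0311026 m^2
Stand BA = 229 * 0.0311026 = 7.12250 ≈ 7.12 m^2/ha

7.12 m^2/ha


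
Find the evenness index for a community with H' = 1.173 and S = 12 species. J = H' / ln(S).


ln(12) = 2.48491
J = H' / ln(S) = 1.173 / 2.48491 = 0.472049 ≈ 0.4720

0.4720


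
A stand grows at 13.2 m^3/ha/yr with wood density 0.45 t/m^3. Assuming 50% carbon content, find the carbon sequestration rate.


C = 13.2 * 0.45 * 0.5 = 2.97 t C/ha/yr

2.97 t C/ha/yr


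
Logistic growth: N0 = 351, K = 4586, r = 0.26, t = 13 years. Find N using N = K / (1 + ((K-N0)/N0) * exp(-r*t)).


(K - N0)/N0 = (4586 - 351)/351 = 4235/351 = 12.0655
r*t = 0.26 * 13 = 3.38; exp(-3.38) = 0.0340475
12.0655 * 0.0340475 = 0.410800
1 + 0.410800 = 1.41080
N = 4586 / 1.41080 = 3250.64 ≈ 3251

3251


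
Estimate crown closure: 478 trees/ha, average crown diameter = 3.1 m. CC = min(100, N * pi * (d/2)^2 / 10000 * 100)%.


(d/2)^2 = (3.1/2)^2 = 1.55^2 = 2.4025
Crown area = 3.141593 * 2.4025 = 7.54768 m^2
N * area / 10000 * 100 = 478 * 7.54768 / 10000 * 100 = 36.0779
CC = min(100, 36.0779) = 36.0779 ≈ 36.1%

36.1%


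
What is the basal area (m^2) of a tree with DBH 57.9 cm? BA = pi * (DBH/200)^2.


D/200 = 57.9/200 = 0.2895 m
(D/200)^2 = 0.2895^2 = 0.08381025
BA = 3.141593 * 0.08381025 = 0.263298 ≈ 0.2633 m^2

0.2633 m^2


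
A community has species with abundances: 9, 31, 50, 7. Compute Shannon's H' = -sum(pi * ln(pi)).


Total N = 9 + 31 + 50 + 7 = 97
Per-species terms:
  p = 9/97 = 0.092784; ln(p) = -2.377481; p*ln(p) = 0.092784 * (-2.377481) = -0.220592
  p = 31/97 = 0.319588; ln(p) = -1.140723; p*ln(p) = 0.319588 * (-1.140723) = -0.364561
  p = 50/97 = 0.515464; ln(p) = -0.662688; p*ln(p) = 0.515464 * (-0.662688) = -0.341592
  p = 7/97 = 0.072165; ln(p) = -2.628800; p*ln(p) = 0.072165 * (-2.628800) = -0.189707
sum(p*ln(p)) = (-0.220592) + (-0.364561) + (-0.341592) + (-0.189707) = -1.116452
H' = -(-1.116452) = 1.116452 ≈ 1.1165

1.1165


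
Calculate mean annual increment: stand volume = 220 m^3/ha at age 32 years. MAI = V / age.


MAI = 220 / 32 = 6.8750 ≈ 6.88 m^3/ha/yr

6.88 m^3/ha/yr


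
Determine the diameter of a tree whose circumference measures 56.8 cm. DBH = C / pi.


DBH = C / pi = 56.8 / 3.141593 = 18.0800 ≈ 18.08 cm

18.08 cm


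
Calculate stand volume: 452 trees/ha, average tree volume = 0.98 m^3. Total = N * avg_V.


V_stand = 452 * 0.98 = 442.96 ≈ 443.0 m^3/ha

443.0 m^3/ha


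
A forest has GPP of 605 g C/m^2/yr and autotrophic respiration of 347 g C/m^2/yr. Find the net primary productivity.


NPP = GPP - Ra = 605 - 347 = 258 g C/m^2/yr

258 g C/m^2/yr


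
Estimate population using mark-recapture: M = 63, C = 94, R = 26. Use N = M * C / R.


N = M * C / R = 63 * 94 / 26 = 5922 / 26 = 227.77 ≈ 228

228 individuals


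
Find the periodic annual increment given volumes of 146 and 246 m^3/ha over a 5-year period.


PAI = (V2 - V1) / period = (246 - 146) / 5 = 100 / 5 = 20.00 m^3/ha/yr

20.00 m^3/ha/yr


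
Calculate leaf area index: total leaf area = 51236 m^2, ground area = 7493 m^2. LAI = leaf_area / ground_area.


LAI = 51236 / 7493 = 6.8378 ≈ 6.84

6.84
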